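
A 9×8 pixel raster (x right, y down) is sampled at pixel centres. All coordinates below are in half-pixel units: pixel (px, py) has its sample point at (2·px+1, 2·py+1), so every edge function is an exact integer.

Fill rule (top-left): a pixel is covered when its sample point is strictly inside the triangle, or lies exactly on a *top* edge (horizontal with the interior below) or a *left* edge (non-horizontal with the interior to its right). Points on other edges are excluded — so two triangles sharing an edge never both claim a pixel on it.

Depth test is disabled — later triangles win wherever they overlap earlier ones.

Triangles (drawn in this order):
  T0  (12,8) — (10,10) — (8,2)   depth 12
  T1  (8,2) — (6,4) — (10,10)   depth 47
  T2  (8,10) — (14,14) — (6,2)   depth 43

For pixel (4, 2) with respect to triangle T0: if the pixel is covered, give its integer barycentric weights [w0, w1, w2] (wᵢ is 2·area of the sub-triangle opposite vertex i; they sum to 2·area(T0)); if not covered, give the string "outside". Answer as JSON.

T0:
  2·area = 20
  edge (12, 8)→(10, 10): d=(-2,2) right/bottom  bias=-1
  edge (10, 10)→(8, 2): d=(-2,-8) top-left  bias=+0
  edge (8, 2)→(12, 8): d=(4,6) right/bottom  bias=-1
    (8,1)@(17, 3): e=[0,70,-50] → .  [on edge]
    (4,2)@(9, 5): e=[12,2,6] → X
    (5,2)@(11, 5): e=[8,18,-6] → .
    (7,2)@(15, 5): e=[0,50,-30] → .  [on edge]
    (4,3)@(9, 7): e=[8,-2,14] → .
    (5,3)@(11, 7): e=[4,14,2] → X
    (6,3)@(13, 7): e=[0,30,-10] → .  [on edge]
    (5,4)@(11, 9): e=[0,10,10] → .  [on edge]
    (4,5)@(9, 11): e=[0,-10,30] → .  [on edge]
    (3,6)@(7, 13): e=[0,-30,50] → .  [on edge]
    (2,7)@(5, 15): e=[0,-50,70] → .  [on edge]
  covered (2 px):
    . . . . . . . . .
    . . . . . . . . .
    . . . . X . . . .
    . . . . . X . . .
    . . . . . . . . .
    . . . . . . . . .
    . . . . . . . . .
    . . . . . . . . .
T1:
  2·area = 20  (B↔C swapped to make it positive)
  edge (8, 2)→(10, 10): d=(2,8) right/bottom  bias=-1
  edge (10, 10)→(6, 4): d=(-4,-6) top-left  bias=+0
  edge (6, 4)→(8, 2): d=(2,-2) top-left  bias=+0
    (4,0)@(9, 1): e=[-10,30,0] → .  [on edge]
    (3,1)@(7, 3): e=[10,10,0] → X  [on edge]
    (4,1)@(9, 3): e=[-6,22,4] → .
    (2,2)@(5, 5): e=[30,-10,0] → .  [on edge]
    (3,2)@(7, 5): e=[14,2,4] → X
    (4,2)@(9, 5): e=[-2,14,8] → .
    (1,3)@(3, 7): e=[50,-30,0] → .  [on edge]
    (3,3)@(7, 7): e=[18,-6,8] → .
    (4,3)@(9, 7): e=[2,6,12] → X
    (5,3)@(11, 7): e=[-14,18,16] → .
    (0,4)@(1, 9): e=[70,-50,0] → .  [on edge]
    (4,4)@(9, 9): e=[6,-2,16] → .
  covered (3 px):
    . . . . . . . . .
    . . . X . . . . .
    . . . X . . . . .
    . . . . X . . . .
    . . . . . . . . .
    . . . . . . . . .
    . . . . . . . . .
    . . . . . . . . .
T2:
  2·area = 40  (B↔C swapped to make it positive)
  edge (8, 10)→(6, 2): d=(-2,-8) top-left  bias=+0
  edge (6, 2)→(14, 14): d=(8,12) right/bottom  bias=-1
  edge (14, 14)→(8, 10): d=(-6,-4) top-left  bias=+0
    (3,2)@(7, 5): e=[2,12,26] → X
    (4,2)@(9, 5): e=[18,-12,34] → .
    (3,3)@(7, 7): e=[-2,28,14] → .
    (4,3)@(9, 7): e=[14,4,22] → X
    (5,3)@(11, 7): e=[30,-20,30] → .
    (4,4)@(9, 9): e=[10,20,10] → X
    (5,4)@(11, 9): e=[26,-4,18] → .
    (4,5)@(9, 11): e=[6,36,-2] → .
    (5,5)@(11, 11): e=[22,12,6] → X
    (6,5)@(13, 11): e=[38,-12,14] → .
    (5,6)@(11, 13): e=[18,28,-6] → .
    (6,6)@(13, 13): e=[34,4,2] → X
  covered (5 px):
    . . . . . . . . .
    . . . . . . . . .
    . . . X . . . . .
    . . . . X . . . .
    . . . . X . . . .
    . . . . . X . . .
    . . . . . . X . .
    . . . . . . . . .

Final: [2,6,12]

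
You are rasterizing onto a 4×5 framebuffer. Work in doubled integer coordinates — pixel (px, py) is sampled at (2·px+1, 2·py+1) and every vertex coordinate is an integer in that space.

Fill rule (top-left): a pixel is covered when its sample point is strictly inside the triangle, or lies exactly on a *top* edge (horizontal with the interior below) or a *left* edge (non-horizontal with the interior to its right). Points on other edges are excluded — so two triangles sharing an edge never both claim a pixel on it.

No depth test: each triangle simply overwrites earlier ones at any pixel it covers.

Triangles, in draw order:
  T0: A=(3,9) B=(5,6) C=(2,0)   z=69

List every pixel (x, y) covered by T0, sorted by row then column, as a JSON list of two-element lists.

T0:
  2·area = 21  (B↔C swapped to make it positive)
  edge (3, 9)→(2, 0): d=(-1,-9) top-left  bias=+0
  edge (2, 0)→(5, 6): d=(3,6) right/bottom  bias=-1
  edge (5, 6)→(3, 9): d=(-2,3) right/bottom  bias=-1
    (1,1)@(3, 3): e=[6,3,12] → X
    (2,1)@(5, 3): e=[24,-9,6] → .
    (3,1)@(7, 3): e=[42,-21,0] → .  [on edge]
    (1,2)@(3, 5): e=[4,9,8] → X
    (2,2)@(5, 5): e=[22,-3,2] → .
    (1,3)@(3, 7): e=[2,15,4] → X
    (2,3)@(5, 7): e=[20,3,-2] → .
    (1,4)@(3, 9): e=[0,21,0] → .  [on edge]
  covered (3 px):
    . . . .
    . X . .
    . X . .
    . X . .
    . . . .

Answer: [[1,1],[1,2],[1,3]]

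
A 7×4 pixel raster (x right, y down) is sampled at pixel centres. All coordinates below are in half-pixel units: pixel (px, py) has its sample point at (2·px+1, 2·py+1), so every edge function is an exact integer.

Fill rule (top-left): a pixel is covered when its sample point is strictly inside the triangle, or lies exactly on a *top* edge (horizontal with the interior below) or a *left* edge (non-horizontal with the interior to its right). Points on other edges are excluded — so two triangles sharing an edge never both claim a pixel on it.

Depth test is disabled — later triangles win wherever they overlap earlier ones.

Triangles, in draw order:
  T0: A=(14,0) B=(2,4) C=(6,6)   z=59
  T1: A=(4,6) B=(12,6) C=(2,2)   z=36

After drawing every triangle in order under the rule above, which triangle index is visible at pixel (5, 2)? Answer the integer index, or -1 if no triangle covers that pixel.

T0:
  2·area = 40  (B↔C swapped to make it positive)
  edge (14, 0)→(6, 6): d=(-8,6) right/bottom  bias=-1
  edge (6, 6)→(2, 4): d=(-4,-2) top-left  bias=+0
  edge (2, 4)→(14, 0): d=(12,-4) top-left  bias=+0
    (5,0)@(11, 1): e=[10,30,0] → #  [on edge]
    (6,0)@(13, 1): e=[-2,34,8] → ·
    (2,1)@(5, 3): e=[30,10,0] → #  [on edge]
    (3,1)@(7, 3): e=[18,14,8] → #
    (4,1)@(9, 3): e=[6,18,16] → #
    (5,1)@(11, 3): e=[-6,22,24] → ·
    (2,2)@(5, 5): e=[14,2,24] → #
    (4,2)@(9, 5): e=[-10,10,40] → ·
    (2,3)@(5, 7): e=[-2,-6,48] → ·
    (3,3)@(7, 7): e=[-14,-2,56] → ·
  covered (6 px):
    · · · · · # ·
    · · # # # · ·
    · · # # · · ·
    · · · · · · ·
T1:
  2·area = 32  (B↔C swapped to make it positive)
  edge (4, 6)→(2, 2): d=(-2,-4) top-left  bias=+0
  edge (2, 2)→(12, 6): d=(10,4) right/bottom  bias=-1
  edge (12, 6)→(4, 6): d=(-8,0) right/bottom  bias=-1
    (1,1)@(3, 3): e=[2,6,24] → #
    (2,1)@(5, 3): e=[10,-2,24] → ·
    (1,2)@(3, 5): e=[-2,26,8] → ·
    (2,2)@(5, 5): e=[6,18,8] → #
    (3,2)@(7, 5): e=[14,10,8] → #
    (4,2)@(9, 5): e=[22,2,8] → #
    (5,2)@(11, 5): e=[30,-6,8] → ·
    (2,3)@(5, 7): e=[2,38,-8] → ·
    (3,3)@(7, 7): e=[10,30,-8] → ·
    (4,3)@(9, 7): e=[18,22,-8] → ·
  covered (4 px):
    · · · · · · ·
    · # · · · · ·
    · · # # # · ·
    · · · · · · ·

Z-buffer (winner per pixel, '.' = empty):
  . . . . . 0 .
  . 1 0 0 0 . .
  . . 1 1 1 . .
  . . . . . . .

Result: -1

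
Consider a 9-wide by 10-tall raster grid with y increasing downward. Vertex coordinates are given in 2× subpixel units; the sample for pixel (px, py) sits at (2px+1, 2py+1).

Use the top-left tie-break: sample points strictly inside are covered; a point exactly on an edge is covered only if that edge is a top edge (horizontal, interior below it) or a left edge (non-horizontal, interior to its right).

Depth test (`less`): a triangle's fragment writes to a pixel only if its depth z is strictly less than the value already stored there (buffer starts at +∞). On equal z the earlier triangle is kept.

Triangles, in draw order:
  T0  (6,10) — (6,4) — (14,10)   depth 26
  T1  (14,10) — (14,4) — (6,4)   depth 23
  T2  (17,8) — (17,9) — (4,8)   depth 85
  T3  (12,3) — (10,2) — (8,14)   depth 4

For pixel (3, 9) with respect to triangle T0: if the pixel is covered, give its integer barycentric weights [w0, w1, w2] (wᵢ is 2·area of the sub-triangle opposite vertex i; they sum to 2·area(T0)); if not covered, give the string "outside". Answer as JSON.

T0:
  2·area = 48
  edge (6, 10)→(6, 4): d=(0,-6) top-left  bias=+0
  edge (6, 4)→(14, 10): d=(8,6) right/bottom  bias=-1
  edge (14, 10)→(6, 10): d=(-8,0) right/bottom  bias=-1
    (3,2)@(7, 5): e=[6,2,40] → X
    (4,2)@(9, 5): e=[18,-10,40] → .
    (3,3)@(7, 7): e=[6,18,24] → X
    (4,3)@(9, 7): e=[18,6,24] → X
    (5,3)@(11, 7): e=[30,-6,24] → .
    (3,4)@(7, 9): e=[6,34,8] → X
    (5,4)@(11, 9): e=[30,10,8] → X
    (6,4)@(13, 9): e=[42,-2,8] → .
    (3,5)@(7, 11): e=[6,50,-8] → .
    (4,5)@(9, 11): e=[18,38,-8] → .
    (5,5)@(11, 11): e=[30,26,-8] → .
  covered (6 px):
    . . . . . . . . .
    . . . . . . . . .
    . . . X . . . . .
    . . . X X . . . .
    . . . X X X . . .
    . . . . . . . . .
    . . . . . . . . .
    . . . . . . . . .
    . . . . . . . . .
    . . . . . . . . .
T1:
  2·area = 48  (B↔C swapped to make it positive)
  edge (14, 10)→(6, 4): d=(-8,-6) top-left  bias=+0
  edge (6, 4)→(14, 4): d=(8,0) top-left  bias=+0
  edge (14, 4)→(14, 10): d=(0,6) right/bottom  bias=-1
    (4,2)@(9, 5): e=[10,8,30] → X
    (5,2)@(11, 5): e=[22,8,18] → X
    (6,2)@(13, 5): e=[34,8,6] → X
    (7,2)@(15, 5): e=[46,8,-6] → .
    (4,3)@(9, 7): e=[-6,24,30] → .
    (5,3)@(11, 7): e=[6,24,18] → X
    (7,3)@(15, 7): e=[30,24,-6] → .
    (5,4)@(11, 9): e=[-10,40,18] → .
    (6,4)@(13, 9): e=[2,40,6] → X
    (7,4)@(15, 9): e=[14,40,-6] → .
    (6,5)@(13, 11): e=[-14,56,6] → .
  covered (6 px):
    . . . . . . . . .
    . . . . . . . . .
    . . . . X X X . .
    . . . . . X X . .
    . . . . . . X . .
    . . . . . . . . .
    . . . . . . . . .
    . . . . . . . . .
    . . . . . . . . .
    . . . . . . . . .
T2:
  2·area = 13
  edge (17, 8)→(17, 9): d=(0,1) right/bottom  bias=-1
  edge (17, 9)→(4, 8): d=(-13,-1) top-left  bias=+0
  edge (4, 8)→(17, 8): d=(13,0) top-left  bias=+0
    (8,0)@(17, 1): e=[0,104,-91] → .  [on edge]
    (8,1)@(17, 3): e=[0,78,-65] → .  [on edge]
    (8,2)@(17, 5): e=[0,52,-39] → .  [on edge]
    (8,3)@(17, 7): e=[0,26,-13] → .  [on edge]
    (8,4)@(17, 9): e=[0,0,13] → .  [on edge]
    (8,5)@(17, 11): e=[0,-26,39] → .  [on edge]
    (8,6)@(17, 13): e=[0,-52,65] → .  [on edge]
    (8,7)@(17, 15): e=[0,-78,91] → .  [on edge]
    (8,8)@(17, 17): e=[0,-104,117] → .  [on edge]
    (8,9)@(17, 19): e=[0,-130,143] → .  [on edge]
  covered (0 px):
    . . . . . . . . .
    . . . . . . . . .
    . . . . . . . . .
    . . . . . . . . .
    . . . . . . . . .
    . . . . . . . . .
    . . . . . . . . .
    . . . . . . . . .
    . . . . . . . . .
    . . . . . . . . .
T3:
  2·area = 26  (B↔C swapped to make it positive)
  edge (12, 3)→(8, 14): d=(-4,11) right/bottom  bias=-1
  edge (8, 14)→(10, 2): d=(2,-12) top-left  bias=+0
  edge (10, 2)→(12, 3): d=(2,1) right/bottom  bias=-1
    (5,1)@(11, 3): e=[11,14,1] → X
    (6,1)@(13, 3): e=[-11,38,-1] → .
    (5,2)@(11, 5): e=[3,18,5] → X
    (6,2)@(13, 5): e=[-19,42,3] → .
    (5,3)@(11, 7): e=[-5,22,9] → .
    (4,4)@(9, 9): e=[9,2,15] → X
    (5,4)@(11, 9): e=[-13,26,13] → .
    (4,5)@(9, 11): e=[1,6,19] → X
    (5,5)@(11, 11): e=[-21,30,17] → .
    (4,6)@(9, 13): e=[-7,10,23] → .
  covered (4 px):
    . . . . . . . . .
    . . . . . X . . .
    . . . . . X . . .
    . . . . . . . . .
    . . . . X . . . .
    . . . . X . . . .
    . . . . . . . . .
    . . . . . . . . .
    . . . . . . . . .
    . . . . . . . . .

Answer: "outside"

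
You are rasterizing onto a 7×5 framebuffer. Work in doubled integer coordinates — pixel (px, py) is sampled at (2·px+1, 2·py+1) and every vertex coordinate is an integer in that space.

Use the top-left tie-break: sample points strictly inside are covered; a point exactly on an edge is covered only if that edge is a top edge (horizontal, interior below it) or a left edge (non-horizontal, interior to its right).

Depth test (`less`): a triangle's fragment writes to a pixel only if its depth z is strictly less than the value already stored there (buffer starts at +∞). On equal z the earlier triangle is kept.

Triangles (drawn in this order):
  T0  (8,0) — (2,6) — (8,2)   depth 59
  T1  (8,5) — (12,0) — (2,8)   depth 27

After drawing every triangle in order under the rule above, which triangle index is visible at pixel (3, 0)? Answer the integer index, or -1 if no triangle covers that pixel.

T0:
  2·area = 12  (B↔C swapped to make it positive)
  edge (8, 0)→(8, 2): d=(0,2) right/bottom  bias=-1
  edge (8, 2)→(2, 6): d=(-6,4) right/bottom  bias=-1
  edge (2, 6)→(8, 0): d=(6,-6) top-left  bias=+0
    (3,0)@(7, 1): e=[2,10,0] → #  [on edge]
    (4,0)@(9, 1): e=[-2,2,12] → ·
    (2,1)@(5, 3): e=[6,6,0] → #  [on edge]
    (3,1)@(7, 3): e=[2,-2,12] → ·
    (1,2)@(3, 5): e=[10,2,0] → #  [on edge]
    (2,2)@(5, 5): e=[6,-6,12] → ·
    (0,3)@(1, 7): e=[14,-2,0] → ·  [on edge]
    (1,3)@(3, 7): e=[10,-10,12] → ·
  covered (3 px):
    · · · # · · ·
    · · # · · · ·
    · # · · · · ·
    · · · · · · ·
    · · · · · · ·
T1:
  2·area = 18  (B↔C swapped to make it positive)
  edge (8, 5)→(2, 8): d=(-6,3) right/bottom  bias=-1
  edge (2, 8)→(12, 0): d=(10,-8) top-left  bias=+0
  edge (12, 0)→(8, 5): d=(-4,5) right/bottom  bias=-1
    (5,0)@(11, 1): e=[15,2,1] → #
    (6,0)@(13, 1): e=[9,18,-9] → ·
    (4,1)@(9, 3): e=[9,6,3] → #
    (5,1)@(11, 3): e=[3,22,-7] → ·
    (3,2)@(7, 5): e=[3,10,5] → #
    (4,2)@(9, 5): e=[-3,26,-5] → ·
    (3,3)@(7, 7): e=[-9,30,-3] → ·
  covered (3 px):
    · · · · · # ·
    · · · · # · ·
    · · · # · · ·
    · · · · · · ·
    · · · · · · ·

Z-buffer (winner per pixel, '.' = empty):
  . . . 0 . 1 .
  . . 0 . 1 . .
  . 0 . 1 . . .
  . . . . . . .
  . . . . . . .

Final: 0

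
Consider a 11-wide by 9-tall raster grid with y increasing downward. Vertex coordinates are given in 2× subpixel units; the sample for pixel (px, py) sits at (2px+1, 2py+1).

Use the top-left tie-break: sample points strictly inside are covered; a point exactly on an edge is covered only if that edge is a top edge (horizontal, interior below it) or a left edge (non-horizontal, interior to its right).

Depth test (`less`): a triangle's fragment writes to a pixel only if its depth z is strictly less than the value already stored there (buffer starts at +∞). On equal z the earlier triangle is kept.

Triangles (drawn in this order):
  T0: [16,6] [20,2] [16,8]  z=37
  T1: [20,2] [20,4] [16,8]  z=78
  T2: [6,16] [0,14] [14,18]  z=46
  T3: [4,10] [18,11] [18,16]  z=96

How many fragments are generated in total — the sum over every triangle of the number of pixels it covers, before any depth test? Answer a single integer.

T0:
  2·area = 8
  edge (16, 6)→(20, 2): d=(4,-4) top-left  bias=+0
  edge (20, 2)→(16, 8): d=(-4,6) right/bottom  bias=-1
  edge (16, 8)→(16, 6): d=(0,-2) top-left  bias=+0
    (10,0)@(21, 1): e=[0,-2,10] → .  [on edge]
    (9,1)@(19, 3): e=[0,2,6] → X  [on edge]
    (10,1)@(21, 3): e=[8,-10,10] → .
    (8,2)@(17, 5): e=[0,6,2] → X  [on edge]
    (9,2)@(19, 5): e=[8,-6,6] → .
    (7,3)@(15, 7): e=[0,10,-2] → .  [on edge]
    (8,3)@(17, 7): e=[8,-2,2] → .
    (6,4)@(13, 9): e=[0,14,-6] → .  [on edge]
    (5,5)@(11, 11): e=[0,18,-10] → .  [on edge]
    (4,6)@(9, 13): e=[0,22,-14] → .  [on edge]
    (3,7)@(7, 15): e=[0,26,-18] → .  [on edge]
    (2,8)@(5, 17): e=[0,30,-22] → .  [on edge]
  covered (2 px):
    . . . . . . . . . . .
    . . . . . . . . . X .
    . . . . . . . . X . .
    . . . . . . . . . . .
    . . . . . . . . . . .
    . . . . . . . . . . .
    . . . . . . . . . . .
    . . . . . . . . . . .
    . . . . . . . . . . .
T1:
  2·area = 8
  edge (20, 2)→(20, 4): d=(0,2) right/bottom  bias=-1
  edge (20, 4)→(16, 8): d=(-4,4) right/bottom  bias=-1
  edge (16, 8)→(20, 2): d=(4,-6) top-left  bias=+0
    (10,1)@(21, 3): e=[-2,0,10] → .  [on edge]
    (9,2)@(19, 5): e=[2,0,6] → .  [on edge]
    (8,3)@(17, 7): e=[6,0,2] → .  [on edge]
    (7,4)@(15, 9): e=[10,0,-2] → .  [on edge]
    (6,5)@(13, 11): e=[14,0,-6] → .  [on edge]
    (5,6)@(11, 13): e=[18,0,-10] → .  [on edge]
    (4,7)@(9, 15): e=[22,0,-14] → .  [on edge]
    (3,8)@(7, 17): e=[26,0,-18] → .  [on edge]
  covered (0 px):
    . . . . . . . . . . .
    . . . . . . . . . . .
    . . . . . . . . . . .
    . . . . . . . . . . .
    . . . . . . . . . . .
    . . . . . . . . . . .
    . . . . . . . . . . .
    . . . . . . . . . . .
    . . . . . . . . . . .
T2:
  2·area = 4
  edge (6, 16)→(0, 14): d=(-6,-2) top-left  bias=+0
  edge (0, 14)→(14, 18): d=(14,4) right/bottom  bias=-1
  edge (14, 18)→(6, 16): d=(-8,-2) top-left  bias=+0
    (1,7)@(3, 15): e=[0,2,2] → X  [on edge]
    (2,7)@(5, 15): e=[4,-6,6] → .
    (1,8)@(3, 17): e=[-12,30,-14] → .
    (4,8)@(9, 17): e=[0,6,-2] → .  [on edge]
  covered (1 px):
    . . . . . . . . . . .
    . . . . . . . . . . .
    . . . . . . . . . . .
    . . . . . . . . . . .
    . . . . . . . . . . .
    . . . . . . . . . . .
    . . . . . . . . . . .
    . X . . . . . . . . .
    . . . . . . . . . . .
T3:
  2·area = 70
  edge (4, 10)→(18, 11): d=(14,1) right/bottom  bias=-1
  edge (18, 11)→(18, 16): d=(0,5) right/bottom  bias=-1
  edge (18, 16)→(4, 10): d=(-14,-6) top-left  bias=+0
    (3,5)@(7, 11): e=[11,55,4] → X
    (4,5)@(9, 11): e=[9,45,16] → X
    (5,5)@(11, 11): e=[7,35,28] → X
    (6,5)@(13, 11): e=[5,25,40] → X
    (7,5)@(15, 11): e=[3,15,52] → X
    (8,5)@(17, 11): e=[1,5,64] → X
    (9,5)@(19, 11): e=[-1,-5,76] → .
    (3,6)@(7, 13): e=[39,55,-24] → .
    (4,6)@(9, 13): e=[37,45,-12] → .
    (5,6)@(11, 13): e=[35,35,0] → X  [on edge]
    (9,6)@(19, 13): e=[27,-5,48] → .
    (5,7)@(11, 15): e=[63,35,-28] → .
  covered (11 px):
    . . . . . . . . . . .
    . . . . . . . . . . .
    . . . . . . . . . . .
    . . . . . . . . . . .
    . . . . . . . . . . .
    . . . X X X X X X . .
    . . . . . X X X X . .
    . . . . . . . . X . .
    . . . . . . . . . . .

Answer: 14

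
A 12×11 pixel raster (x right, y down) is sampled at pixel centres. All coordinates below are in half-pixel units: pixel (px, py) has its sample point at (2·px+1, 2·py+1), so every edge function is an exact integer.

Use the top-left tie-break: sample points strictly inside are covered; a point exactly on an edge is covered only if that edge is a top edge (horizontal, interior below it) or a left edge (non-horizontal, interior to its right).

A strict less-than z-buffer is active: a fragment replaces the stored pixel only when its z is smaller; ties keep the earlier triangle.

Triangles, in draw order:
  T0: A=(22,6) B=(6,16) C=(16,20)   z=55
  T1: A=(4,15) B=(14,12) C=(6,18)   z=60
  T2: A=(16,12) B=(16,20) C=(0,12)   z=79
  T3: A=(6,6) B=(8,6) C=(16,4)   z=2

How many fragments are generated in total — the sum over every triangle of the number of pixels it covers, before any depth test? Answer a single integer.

T0:
  2·area = 164  (B↔C swapped to make it positive)
  edge (22, 6)→(16, 20): d=(-6,14) right/bottom  bias=-1
  edge (16, 20)→(6, 16): d=(-10,-4) top-left  bias=+0
  edge (6, 16)→(22, 6): d=(16,-10) top-left  bias=+0
    (10,3)@(21, 7): e=[8,150,6] → X
    (11,3)@(23, 7): e=[-20,158,26] → .
    (9,4)@(19, 9): e=[24,122,18] → X
    (10,4)@(21, 9): e=[-4,130,38] → .
    (7,5)@(15, 11): e=[68,86,10] → X
    (8,5)@(17, 11): e=[40,94,30] → X
    (10,5)@(21, 11): e=[-16,110,70] → .
    (5,6)@(11, 13): e=[112,50,2] → X
    (6,6)@(13, 13): e=[84,58,22] → X
    (9,6)@(19, 13): e=[0,82,82] → .  [on edge]
    (4,7)@(9, 15): e=[128,22,14] → X
    (9,7)@(19, 15): e=[-12,62,114] → .
  covered (20 px):
    . . . . . . . . . . . .
    . . . . . . . . . . . .
    . . . . . . . . . . . .
    . . . . . . . . . . X .
    . . . . . . . . . X . .
    . . . . . . . X X X . .
    . . . . . X X X X . . .
    . . . . X X X X X . . .
    . . . . X X X X X . . .
    . . . . . . . X . . . .
    . . . . . . . . . . . .
T1:
  2·area = 36
  edge (4, 15)→(14, 12): d=(10,-3) top-left  bias=+0
  edge (14, 12)→(6, 18): d=(-8,6) right/bottom  bias=-1
  edge (6, 18)→(4, 15): d=(-2,-3) top-left  bias=+0
    (5,6)@(11, 13): e=[1,10,25] → X
    (6,6)@(13, 13): e=[7,-2,31] → .
    (2,7)@(5, 15): e=[3,30,3] → X
    (3,7)@(7, 15): e=[9,18,9] → X
    (4,7)@(9, 15): e=[15,6,15] → X
    (5,7)@(11, 15): e=[21,-6,21] → .
    (2,8)@(5, 17): e=[23,14,-1] → .
    (3,8)@(7, 17): e=[29,2,5] → X
    (4,8)@(9, 17): e=[35,-10,11] → .
    (3,9)@(7, 19): e=[49,-14,1] → .
  covered (5 px):
    . . . . . . . . . . . .
    . . . . . . . . . . . .
    . . . . . . . . . . . .
    . . . . . . . . . . . .
    . . . . . . . . . . . .
    . . . . . . . . . . . .
    . . . . . X . . . . . .
    . . X X X . . . . . . .
    . . . X . . . . . . . .
    . . . . . . . . . . . .
    . . . . . . . . . . . .
T2:
  2·area = 128
  edge (16, 12)→(16, 20): d=(0,8) right/bottom  bias=-1
  edge (16, 20)→(0, 12): d=(-16,-8) top-left  bias=+0
  edge (0, 12)→(16, 12): d=(16,0) top-left  bias=+0
    (1,6)@(3, 13): e=[104,8,16] → X
    (2,6)@(5, 13): e=[88,24,16] → X
    (3,6)@(7, 13): e=[72,40,16] → X
    (4,6)@(9, 13): e=[56,56,16] → X
    (5,6)@(11, 13): e=[40,72,16] → X
    (6,6)@(13, 13): e=[24,88,16] → X
    (7,6)@(15, 13): e=[8,104,16] → X
    (8,6)@(17, 13): e=[-8,120,16] → .
    (1,7)@(3, 15): e=[104,-24,48] → .
    (2,7)@(5, 15): e=[88,-8,48] → .
    (3,7)@(7, 15): e=[72,8,48] → X
    (8,7)@(17, 15): e=[-8,88,48] → .
  covered (16 px):
    . . . . . . . . . . . .
    . . . . . . . . . . . .
    . . . . . . . . . . . .
    . . . . . . . . . . . .
    . . . . . . . . . . . .
    . . . . . . . . . . . .
    . X X X X X X X . . . .
    . . . X X X X X . . . .
    . . . . . X X X . . . .
    . . . . . . . X . . . .
    . . . . . . . . . . . .
T3:
  2·area = 4  (B↔C swapped to make it positive)
  edge (6, 6)→(16, 4): d=(10,-2) top-left  bias=+0
  edge (16, 4)→(8, 6): d=(-8,2) right/bottom  bias=-1
  edge (8, 6)→(6, 6): d=(-2,0) right/bottom  bias=-1
    (10,1)@(21, 3): e=[0,-2,6] → .  [on edge]
    (5,2)@(11, 5): e=[0,2,2] → X  [on edge]
    (6,2)@(13, 5): e=[4,-2,2] → .
    (0,3)@(1, 7): e=[0,6,-2] → .  [on edge]
    (5,3)@(11, 7): e=[20,-14,-2] → .
  covered (1 px):
    . . . . . . . . . . . .
    . . . . . . . . . . . .
    . . . . . X . . . . . .
    . . . . . . . . . . . .
    . . . . . . . . . . . .
    . . . . . . . . . . . .
    . . . . . . . . . . . .
    . . . . . . . . . . . .
    . . . . . . . . . . . .
    . . . . . . . . . . . .
    . . . . . . . . . . . .

Final: 42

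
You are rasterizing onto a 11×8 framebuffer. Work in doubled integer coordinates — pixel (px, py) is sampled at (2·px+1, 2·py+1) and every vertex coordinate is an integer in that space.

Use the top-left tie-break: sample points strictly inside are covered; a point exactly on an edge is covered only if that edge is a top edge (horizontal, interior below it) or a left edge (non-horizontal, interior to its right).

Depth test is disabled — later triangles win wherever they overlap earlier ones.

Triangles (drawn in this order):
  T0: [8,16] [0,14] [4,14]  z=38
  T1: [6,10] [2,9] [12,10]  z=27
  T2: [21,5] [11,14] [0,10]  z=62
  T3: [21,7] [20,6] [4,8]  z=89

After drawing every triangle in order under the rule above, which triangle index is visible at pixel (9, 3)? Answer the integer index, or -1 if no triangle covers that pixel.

T0:
  2·area = 8
  edge (8, 16)→(0, 14): d=(-8,-2) top-left  bias=+0
  edge (0, 14)→(4, 14): d=(4,0) top-left  bias=+0
  edge (4, 14)→(8, 16): d=(4,2) right/bottom  bias=-1
    (2,7)@(5, 15): e=[2,4,2] → X
    (3,7)@(7, 15): e=[6,4,-2] → .
  covered (1 px):
    . . . . . . . . . . .
    . . . . . . . . . . .
    . . . . . . . . . . .
    . . . . . . . . . . .
    . . . . . . . . . . .
    . . . . . . . . . . .
    . . . . . . . . . . .
    . . X . . . . . . . .
T1:
  2·area = 6
  edge (6, 10)→(2, 9): d=(-4,-1) top-left  bias=+0
  edge (2, 9)→(12, 10): d=(10,1) right/bottom  bias=-1
  edge (12, 10)→(6, 10): d=(-6,0) right/bottom  bias=-1
  covered (0 px):
    . . . . . . . . . . .
    . . . . . . . . . . .
    . . . . . . . . . . .
    . . . . . . . . . . .
    . . . . . . . . . . .
    . . . . . . . . . . .
    . . . . . . . . . . .
    . . . . . . . . . . .
T2:
  2·area = 139
  edge (21, 5)→(11, 14): d=(-10,9) right/bottom  bias=-1
  edge (11, 14)→(0, 10): d=(-11,-4) top-left  bias=+0
  edge (0, 10)→(21, 5): d=(21,-5) top-left  bias=+0
    (10,2)@(21, 5): e=[0,139,0] → .  [on edge]
    (6,3)@(13, 7): e=[52,85,2] → X
    (7,3)@(15, 7): e=[34,93,12] → X
    (8,3)@(17, 7): e=[16,101,22] → X
    (9,3)@(19, 7): e=[-2,109,32] → .
    (2,4)@(5, 9): e=[104,31,4] → X
    (3,4)@(7, 9): e=[86,39,14] → X
    (4,4)@(9, 9): e=[68,47,24] → X
    (5,4)@(11, 9): e=[50,55,34] → X
    (8,4)@(17, 9): e=[-4,79,64] → .
    (1,5)@(3, 11): e=[102,1,36] → X
    (7,5)@(15, 11): e=[-6,49,96] → .
  covered (17 px):
    . . . . . . . . . . .
    . . . . . . . . . . .
    . . . . . . . . . . .
    . . . . . . X X X . .
    . . X X X X X X . . .
    . X X X X X X . . . .
    . . . . X X . . . . .
    . . . . . . . . . . .
T3:
  2·area = 18  (B↔C swapped to make it positive)
  edge (21, 7)→(4, 8): d=(-17,1) right/bottom  bias=-1
  edge (4, 8)→(20, 6): d=(16,-2) top-left  bias=+0
  edge (20, 6)→(21, 7): d=(1,1) right/bottom  bias=-1
    (7,0)@(15, 1): e=[108,-90,0] → .  [on edge]
    (8,1)@(17, 3): e=[72,-54,0] → .  [on edge]
    (9,2)@(19, 5): e=[36,-18,0] → .  [on edge]
    (6,3)@(13, 7): e=[8,2,8] → X
    (7,3)@(15, 7): e=[6,6,6] → X
    (8,3)@(17, 7): e=[4,10,4] → X
    (9,3)@(19, 7): e=[2,14,2] → X
    (10,3)@(21, 7): e=[0,18,0] → .  [on edge]
    (6,4)@(13, 9): e=[-26,34,10] → .
    (7,4)@(15, 9): e=[-28,38,8] → .
    (8,4)@(17, 9): e=[-30,42,6] → .
    (9,4)@(19, 9): e=[-32,46,4] → .
  covered (4 px):
    . . . . . . . . . . .
    . . . . . . . . . . .
    . . . . . . . . . . .
    . . . . . . X X X X .
    . . . . . . . . . . .
    . . . . . . . . . . .
    . . . . . . . . . . .
    . . . . . . . . . . .

Z-buffer (winner per pixel, '.' = empty):
  . . . . . . . . . . .
  . . . . . . . . . . .
  . . . . . . . . . . .
  . . . . . . 3 3 3 3 .
  . . 2 2 2 2 2 2 . . .
  . 2 2 2 2 2 2 . . . .
  . . . . 2 2 . . . . .
  . . 0 . . . . . . . .

Result: 3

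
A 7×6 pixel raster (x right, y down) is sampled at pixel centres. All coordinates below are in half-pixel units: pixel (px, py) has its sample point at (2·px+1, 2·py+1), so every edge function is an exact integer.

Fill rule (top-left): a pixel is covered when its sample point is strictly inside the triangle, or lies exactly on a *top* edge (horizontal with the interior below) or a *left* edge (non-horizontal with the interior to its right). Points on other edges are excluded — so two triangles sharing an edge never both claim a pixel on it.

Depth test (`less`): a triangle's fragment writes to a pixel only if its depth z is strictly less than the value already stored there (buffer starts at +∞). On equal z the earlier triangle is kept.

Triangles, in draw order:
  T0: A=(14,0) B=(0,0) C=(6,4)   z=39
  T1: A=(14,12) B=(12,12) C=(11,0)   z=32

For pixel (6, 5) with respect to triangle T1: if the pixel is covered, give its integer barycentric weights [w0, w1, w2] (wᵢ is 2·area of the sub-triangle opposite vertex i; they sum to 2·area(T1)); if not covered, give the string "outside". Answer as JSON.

T0:
  2·area = 56  (B↔C swapped to make it positive)
  edge (14, 0)→(6, 4): d=(-8,4) right/bottom  bias=-1
  edge (6, 4)→(0, 0): d=(-6,-4) top-left  bias=+0
  edge (0, 0)→(14, 0): d=(14,0) top-left  bias=+0
    (1,0)@(3, 1): e=[36,6,14] → X
    (2,0)@(5, 1): e=[28,14,14] → X
    (3,0)@(7, 1): e=[20,22,14] → X
    (4,0)@(9, 1): e=[12,30,14] → X
    (5,0)@(11, 1): e=[4,38,14] → X
    (6,0)@(13, 1): e=[-4,46,14] → .
    (1,1)@(3, 3): e=[20,-6,42] → .
    (2,1)@(5, 3): e=[12,2,42] → X
    (4,1)@(9, 3): e=[-4,18,42] → .
    (5,1)@(11, 3): e=[-12,26,42] → .
    (2,2)@(5, 5): e=[-4,-10,70] → .
    (3,2)@(7, 5): e=[-12,-2,70] → .
  covered (7 px):
    . X X X X X .
    . . X X . . .
    . . . . . . .
    . . . . . . .
    . . . . . . .
    . . . . . . .
T1:
  2·area = 24
  edge (14, 12)→(12, 12): d=(-2,0) right/bottom  bias=-1
  edge (12, 12)→(11, 0): d=(-1,-12) top-left  bias=+0
  edge (11, 0)→(14, 12): d=(3,12) right/bottom  bias=-1
    (6,4)@(13, 9): e=[6,15,3] → X
    (6,5)@(13, 11): e=[2,13,9] → X
  covered (2 px):
    . . . . . . .
    . . . . . . .
    . . . . . . .
    . . . . . . .
    . . . . . . X
    . . . . . . X

Result: [13,9,2]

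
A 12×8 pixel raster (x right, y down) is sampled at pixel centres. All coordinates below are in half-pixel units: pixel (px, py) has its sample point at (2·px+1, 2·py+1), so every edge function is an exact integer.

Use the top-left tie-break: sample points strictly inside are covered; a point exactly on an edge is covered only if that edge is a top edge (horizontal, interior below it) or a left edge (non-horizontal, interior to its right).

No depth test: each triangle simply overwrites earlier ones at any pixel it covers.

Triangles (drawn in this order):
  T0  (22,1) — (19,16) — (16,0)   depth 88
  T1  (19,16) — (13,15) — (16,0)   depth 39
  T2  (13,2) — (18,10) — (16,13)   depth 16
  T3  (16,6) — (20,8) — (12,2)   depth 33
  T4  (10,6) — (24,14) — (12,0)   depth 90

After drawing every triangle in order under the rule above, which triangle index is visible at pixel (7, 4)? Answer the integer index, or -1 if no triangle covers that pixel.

T0:
  2·area = 93
  edge (22, 1)→(19, 16): d=(-3,15) right/bottom  bias=-1
  edge (19, 16)→(16, 0): d=(-3,-16) top-left  bias=+0
  edge (16, 0)→(22, 1): d=(6,1) right/bottom  bias=-1
    (8,0)@(17, 1): e=[75,13,5] → X
    (9,0)@(19, 1): e=[45,45,3] → X
    (10,0)@(21, 1): e=[15,77,1] → X
    (11,0)@(23, 1): e=[-15,109,-1] → .
    (8,1)@(17, 3): e=[69,7,17] → X
    (11,1)@(23, 3): e=[-21,103,11] → .
    (8,2)@(17, 5): e=[63,1,29] → X
    (11,2)@(23, 5): e=[-27,97,23] → .
    (8,3)@(17, 7): e=[57,-5,41] → .
    (9,3)@(19, 7): e=[27,27,39] → X
    (10,3)@(21, 7): e=[-3,59,37] → .
    (9,4)@(19, 9): e=[21,21,51] → X
  covered (14 px):
    . . . . . . . . X X X .
    . . . . . . . . X X X .
    . . . . . . . . X X X .
    . . . . . . . . . X . .
    . . . . . . . . . X . .
    . . . . . . . . . X . .
    . . . . . . . . . X . .
    . . . . . . . . . X . .
T1:
  2·area = 93
  edge (19, 16)→(13, 15): d=(-6,-1) top-left  bias=+0
  edge (13, 15)→(16, 0): d=(3,-15) top-left  bias=+0
  edge (16, 0)→(19, 16): d=(3,16) right/bottom  bias=-1
    (7,2)@(15, 5): e=[62,0,31] → X  [on edge]
    (8,2)@(17, 5): e=[64,30,-1] → .
    (7,3)@(15, 7): e=[50,6,37] → X
    (8,3)@(17, 7): e=[52,36,5] → X
    (9,3)@(19, 7): e=[54,66,-27] → .
    (7,4)@(15, 9): e=[38,12,43] → X
    (9,4)@(19, 9): e=[42,72,-21] → .
    (7,5)@(15, 11): e=[26,18,49] → X
    (9,5)@(19, 11): e=[30,78,-15] → .
    (0,6)@(1, 13): e=[0,-186,279] → .  [on edge]
    (7,6)@(15, 13): e=[14,24,55] → X
    (9,6)@(19, 13): e=[18,84,-9] → .
    (6,7)@(13, 15): e=[0,0,93] → X  [on edge]
  covered (12 px):
    . . . . . . . . . . . .
    . . . . . . . . . . . .
    . . . . . . . X . . . .
    . . . . . . . X X . . .
    . . . . . . . X X . . .
    . . . . . . . X X . . .
    . . . . . . . X X . . .
    . . . . . . X X X . . .
T2:
  2·area = 31
  edge (13, 2)→(18, 10): d=(5,8) right/bottom  bias=-1
  edge (18, 10)→(16, 13): d=(-2,3) right/bottom  bias=-1
  edge (16, 13)→(13, 2): d=(-3,-11) top-left  bias=+0
    (7,3)@(15, 7): e=[9,15,7] → X
    (8,3)@(17, 7): e=[-7,9,29] → .
    (7,4)@(15, 9): e=[19,11,1] → X
    (8,4)@(17, 9): e=[3,5,23] → X
    (9,4)@(19, 9): e=[-13,-1,45] → .
    (7,5)@(15, 11): e=[29,7,-5] → .
    (8,5)@(17, 11): e=[13,1,17] → X
    (9,5)@(19, 11): e=[-3,-5,39] → .
    (8,6)@(17, 13): e=[23,-3,11] → .
  covered (4 px):
    . . . . . . . . . . . .
    . . . . . . . . . . . .
    . . . . . . . . . . . .
    . . . . . . . X . . . .
    . . . . . . . X X . . .
    . . . . . . . . X . . .
    . . . . . . . . . . . .
    . . . . . . . . . . . .
T3:
  2·area = 8  (B↔C swapped to make it positive)
  edge (16, 6)→(12, 2): d=(-4,-4) top-left  bias=+0
  edge (12, 2)→(20, 8): d=(8,6) right/bottom  bias=-1
  edge (20, 8)→(16, 6): d=(-4,-2) top-left  bias=+0
    (5,0)@(11, 1): e=[0,-2,10] → .  [on edge]
    (6,1)@(13, 3): e=[0,2,6] → X  [on edge]
    (7,1)@(15, 3): e=[8,-10,10] → .
    (6,2)@(13, 5): e=[-8,18,-2] → .
    (7,2)@(15, 5): e=[0,6,2] → X  [on edge]
    (8,2)@(17, 5): e=[8,-6,6] → .
    (7,3)@(15, 7): e=[-8,22,-6] → .
    (8,3)@(17, 7): e=[0,10,-2] → .  [on edge]
    (9,4)@(19, 9): e=[0,14,-6] → .  [on edge]
    (10,5)@(21, 11): e=[0,18,-10] → .  [on edge]
    (11,6)@(23, 13): e=[0,22,-14] → .  [on edge]
  covered (2 px):
    . . . . . . . . . . . .
    . . . . . . X . . . . .
    . . . . . . . X . . . .
    . . . . . . . . . . . .
    . . . . . . . . . . . .
    . . . . . . . . . . . .
    . . . . . . . . . . . .
    . . . . . . . . . . . .
T4:
  2·area = 100  (B↔C swapped to make it positive)
  edge (10, 6)→(12, 0): d=(2,-6) top-left  bias=+0
  edge (12, 0)→(24, 14): d=(12,14) right/bottom  bias=-1
  edge (24, 14)→(10, 6): d=(-14,-8) top-left  bias=+0
    (5,1)@(11, 3): e=[0,50,50] → X  [on edge]
    (6,1)@(13, 3): e=[12,22,66] → X
    (7,1)@(15, 3): e=[24,-6,82] → .
    (5,2)@(11, 5): e=[4,74,22] → X
    (7,2)@(15, 5): e=[28,18,54] → X
    (8,2)@(17, 5): e=[40,-10,70] → .
    (5,3)@(11, 7): e=[8,98,-6] → .
    (6,3)@(13, 7): e=[20,70,10] → X
    (8,3)@(17, 7): e=[44,14,42] → X
    (9,3)@(19, 7): e=[56,-14,58] → .
    (4,4)@(9, 9): e=[0,150,-50] → .  [on edge]
    (6,4)@(13, 9): e=[24,94,-18] → .
    (3,7)@(7, 15): e=[0,250,-150] → .  [on edge]
  covered (13 px):
    . . . . . . . . . . . .
    . . . . . X X . . . . .
    . . . . . X X X . . . .
    . . . . . . X X X . . .
    . . . . . . . . X X . .
    . . . . . . . . . X X .
    . . . . . . . . . . . X
    . . . . . . . . . . . .

Z-buffer (winner per pixel, '.' = empty):
  . . . . . . . . 0 0 0 .
  . . . . . 4 4 . 0 0 0 .
  . . . . . 4 4 4 0 0 0 .
  . . . . . . 4 4 4 0 . .
  . . . . . . . 2 4 4 . .
  . . . . . . . 1 2 4 4 .
  . . . . . . . 1 1 0 . 4
  . . . . . . 1 1 1 0 . .

Answer: 2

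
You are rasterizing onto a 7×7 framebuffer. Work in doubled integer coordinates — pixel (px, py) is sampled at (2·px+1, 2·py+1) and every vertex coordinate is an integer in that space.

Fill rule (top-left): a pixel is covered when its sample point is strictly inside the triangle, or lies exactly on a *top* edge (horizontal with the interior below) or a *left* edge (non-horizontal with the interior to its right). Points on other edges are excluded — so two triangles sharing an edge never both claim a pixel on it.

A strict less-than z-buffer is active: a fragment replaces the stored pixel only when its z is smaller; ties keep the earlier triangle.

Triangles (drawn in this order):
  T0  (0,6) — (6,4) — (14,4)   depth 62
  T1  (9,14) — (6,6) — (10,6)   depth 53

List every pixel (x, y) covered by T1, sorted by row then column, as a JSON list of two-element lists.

T0:
  2·area = 16
  edge (0, 6)→(6, 4): d=(6,-2) top-left  bias=+0
  edge (6, 4)→(14, 4): d=(8,0) top-left  bias=+0
  edge (14, 4)→(0, 6): d=(-14,2) right/bottom  bias=-1
    (4,1)@(9, 3): e=[0,-8,24] → ·  [on edge]
    (1,2)@(3, 5): e=[0,8,8] → #  [on edge]
    (2,2)@(5, 5): e=[4,8,4] → #
    (3,2)@(7, 5): e=[8,8,0] → ·  [on edge]
    (1,3)@(3, 7): e=[12,24,-20] → ·
    (2,3)@(5, 7): e=[16,24,-24] → ·
  covered (2 px):
    · · · · · · ·
    · · · · · · ·
    · # # · · · ·
    · · · · · · ·
    · · · · · · ·
    · · · · · · ·
    · · · · · · ·
T1:
  2·area = 32
  edge (9, 14)→(6, 6): d=(-3,-8) top-left  bias=+0
  edge (6, 6)→(10, 6): d=(4,0) top-left  bias=+0
  edge (10, 6)→(9, 14): d=(-1,8) right/bottom  bias=-1
    (3,3)@(7, 7): e=[5,4,23] → #
    (4,3)@(9, 7): e=[21,4,7] → #
    (5,3)@(11, 7): e=[37,4,-9] → ·
    (3,4)@(7, 9): e=[-1,12,21] → ·
    (4,4)@(9, 9): e=[15,12,5] → #
    (5,4)@(11, 9): e=[31,12,-11] → ·
    (4,5)@(9, 11): e=[9,20,3] → #
    (5,5)@(11, 11): e=[25,20,-13] → ·
    (4,6)@(9, 13): e=[3,28,1] → #
    (5,6)@(11, 13): e=[19,28,-15] → ·
  covered (5 px):
    · · · · · · ·
    · · · · · · ·
    · · · · · · ·
    · · · # # · ·
    · · · · # · ·
    · · · · # · ·
    · · · · # · ·

Final: [[3,3],[4,3],[4,4],[4,5],[4,6]]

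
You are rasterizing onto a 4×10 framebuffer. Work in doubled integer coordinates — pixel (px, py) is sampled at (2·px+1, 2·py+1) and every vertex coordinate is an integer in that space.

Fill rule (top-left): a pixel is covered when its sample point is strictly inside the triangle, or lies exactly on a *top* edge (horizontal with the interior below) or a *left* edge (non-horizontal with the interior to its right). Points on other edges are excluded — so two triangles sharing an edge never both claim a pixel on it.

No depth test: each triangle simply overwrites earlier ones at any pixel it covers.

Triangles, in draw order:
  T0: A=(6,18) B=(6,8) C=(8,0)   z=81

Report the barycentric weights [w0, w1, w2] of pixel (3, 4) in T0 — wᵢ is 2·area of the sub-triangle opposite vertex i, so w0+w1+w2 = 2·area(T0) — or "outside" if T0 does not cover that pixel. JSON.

T0:
  2·area = 20
  edge (6, 18)→(6, 8): d=(0,-10) top-left  bias=+0
  edge (6, 8)→(8, 0): d=(2,-8) top-left  bias=+0
  edge (8, 0)→(6, 18): d=(-2,18) right/bottom  bias=-1
    (3,2)@(7, 5): e=[10,2,8] → X
    (3,3)@(7, 7): e=[10,6,4] → X
    (3,4)@(7, 9): e=[10,10,0] → .  [on edge]
  covered (2 px):
    . . . .
    . . . .
    . . . X
    . . . X
    . . . .
    . . . .
    . . . .
    . . . .
    . . . .
    . . . .

Result: "outside"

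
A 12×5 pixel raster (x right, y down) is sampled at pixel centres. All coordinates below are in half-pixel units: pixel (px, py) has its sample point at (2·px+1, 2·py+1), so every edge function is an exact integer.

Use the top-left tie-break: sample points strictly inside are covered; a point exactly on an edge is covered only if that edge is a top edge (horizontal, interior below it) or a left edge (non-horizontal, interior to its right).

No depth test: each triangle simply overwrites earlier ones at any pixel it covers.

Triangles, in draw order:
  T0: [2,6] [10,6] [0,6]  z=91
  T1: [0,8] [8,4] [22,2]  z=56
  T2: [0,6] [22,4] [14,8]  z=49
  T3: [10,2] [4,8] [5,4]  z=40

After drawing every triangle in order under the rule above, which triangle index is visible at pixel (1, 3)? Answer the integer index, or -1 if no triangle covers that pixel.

T0:
  degenerate (2·area = 0) — covers nothing
T1:
  2·area = 40
  edge (0, 8)→(8, 4): d=(8,-4) top-left  bias=+0
  edge (8, 4)→(22, 2): d=(14,-2) top-left  bias=+0
  edge (22, 2)→(0, 8): d=(-22,6) right/bottom  bias=-1
    (7,1)@(15, 3): e=[20,0,20] → X  [on edge]
    (8,1)@(17, 3): e=[28,4,8] → X
    (9,1)@(19, 3): e=[36,8,-4] → .
    (0,2)@(1, 5): e=[-20,0,60] → .  [on edge]
    (3,2)@(7, 5): e=[4,12,24] → X
    (4,2)@(9, 5): e=[12,16,12] → X
    (5,2)@(11, 5): e=[20,20,0] → .  [on edge]
    (7,2)@(15, 5): e=[36,28,-24] → .
    (8,2)@(17, 5): e=[44,32,-36] → .
    (1,3)@(3, 7): e=[4,32,4] → X
    (2,3)@(5, 7): e=[12,36,-8] → .
    (3,3)@(7, 7): e=[20,40,-20] → .
  covered (5 px):
    . . . . . . . . . . . .
    . . . . . . . X X . . .
    . . . X X . . . . . . .
    . X . . . . . . . . . .
    . . . . . . . . . . . .
T2:
  2·area = 72
  edge (0, 6)→(22, 4): d=(22,-2) top-left  bias=+0
  edge (22, 4)→(14, 8): d=(-8,4) right/bottom  bias=-1
  edge (14, 8)→(0, 6): d=(-14,-2) top-left  bias=+0
    (5,2)@(11, 5): e=[0,36,36] → X  [on edge]
    (6,2)@(13, 5): e=[4,28,40] → X
    (7,2)@(15, 5): e=[8,20,44] → X
    (8,2)@(17, 5): e=[12,12,48] → X
    (9,2)@(19, 5): e=[16,4,52] → X
    (10,2)@(21, 5): e=[20,-4,56] → .
    (3,3)@(7, 7): e=[36,36,0] → X  [on edge]
    (4,3)@(9, 7): e=[40,28,4] → X
    (8,3)@(17, 7): e=[56,-4,20] → .
    (9,3)@(19, 7): e=[60,-12,24] → .
    (3,4)@(7, 9): e=[80,20,-28] → .
    (4,4)@(9, 9): e=[84,12,-24] → .
    (10,4)@(21, 9): e=[108,-36,0] → .  [on edge]
  covered (10 px):
    . . . . . . . . . . . .
    . . . . . . . . . . . .
    . . . . . X X X X X . .
    . . . X X X X X . . . .
    . . . . . . . . . . . .
T3:
  2·area = 18
  edge (10, 2)→(4, 8): d=(-6,6) right/bottom  bias=-1
  edge (4, 8)→(5, 4): d=(1,-4) top-left  bias=+0
  edge (5, 4)→(10, 2): d=(5,-2) top-left  bias=+0
    (5,0)@(11, 1): e=[0,21,-3] → .  [on edge]
    (4,1)@(9, 3): e=[0,15,3] → .  [on edge]
    (2,2)@(5, 5): e=[12,1,5] → X
    (3,2)@(7, 5): e=[0,9,9] → .  [on edge]
    (2,3)@(5, 7): e=[0,3,15] → .  [on edge]
    (1,4)@(3, 9): e=[0,-3,21] → .  [on edge]
  covered (1 px):
    . . . . . . . . . . . .
    . . . . . . . . . . . .
    . . X . . . . . . . . .
    . . . . . . . . . . . .
    . . . . . . . . . . . .

Z-buffer (winner per pixel, '.' = empty):
  . . . . . . . . . . . .
  . . . . . . . 1 1 . . .
  . . 3 1 1 2 2 2 2 2 . .
  . 1 . 2 2 2 2 2 . . . .
  . . . . . . . . . . . .

Result: 1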